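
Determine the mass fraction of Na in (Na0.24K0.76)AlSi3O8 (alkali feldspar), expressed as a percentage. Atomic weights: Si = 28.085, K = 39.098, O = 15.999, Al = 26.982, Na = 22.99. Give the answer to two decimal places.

Formula mass = 0.24·22.99 + 0.76·39.098 + 1·26.982 + 3·28.085 + 8·15.999 = 274.461 g/mol, of which 5.518 g is Na.
So Na makes up 5.518/274.461 = 0.0201 of the mass, i.e. 2.01%.

2.01 weight percent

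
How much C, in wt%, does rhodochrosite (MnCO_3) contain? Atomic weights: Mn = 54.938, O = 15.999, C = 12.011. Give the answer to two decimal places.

Molar mass of MnCO_3: 1*54.938 + 1*12.011 + 3*15.999 = 114.946 g/mol.
Mass of C per formula unit: 1 × 12.011 = 12.011 g.
Weight fraction C = 12.011 / 114.946 = 0.1045.

10.45 wt%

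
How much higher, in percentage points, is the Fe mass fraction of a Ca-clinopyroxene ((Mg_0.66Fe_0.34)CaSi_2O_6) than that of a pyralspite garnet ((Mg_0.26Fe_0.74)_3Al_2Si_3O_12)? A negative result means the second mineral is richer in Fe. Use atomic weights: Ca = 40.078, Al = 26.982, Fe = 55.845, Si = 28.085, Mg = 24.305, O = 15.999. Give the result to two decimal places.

-17.85 percentage points

M((Mg_0.66Fe_0.34)CaSi_2O_6) = 227.271 g/mol, so wt% Fe = 18.987/227.271 × 100 = 8.35%.
M((Mg_0.26Fe_0.74)_3Al_2Si_3O_12) = 473.141 g/mol, so wt% Fe = 123.976/473.141 × 100 = 26.20%.
8.35 − 26.20 = -17.85 pp.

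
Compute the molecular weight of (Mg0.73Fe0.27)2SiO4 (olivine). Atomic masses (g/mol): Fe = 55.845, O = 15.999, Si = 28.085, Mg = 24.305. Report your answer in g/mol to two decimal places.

157.72 g/mol

M = 1.46*24.305 + 0.54*55.845 + 1*28.085 + 4*15.999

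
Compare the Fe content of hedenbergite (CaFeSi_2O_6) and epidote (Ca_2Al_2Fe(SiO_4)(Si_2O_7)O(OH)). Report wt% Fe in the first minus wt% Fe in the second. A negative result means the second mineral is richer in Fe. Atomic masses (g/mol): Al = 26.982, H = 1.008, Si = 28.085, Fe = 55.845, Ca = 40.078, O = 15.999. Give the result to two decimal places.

First mineral: 55.845 g Fe in 248.087 g formula = 22.51 wt% Fe.
Second mineral: 55.845 g Fe in 483.215 g formula = 11.56 wt% Fe.
22.51% − 11.56% gives a difference of 10.95 percentage points.

10.95 percentage points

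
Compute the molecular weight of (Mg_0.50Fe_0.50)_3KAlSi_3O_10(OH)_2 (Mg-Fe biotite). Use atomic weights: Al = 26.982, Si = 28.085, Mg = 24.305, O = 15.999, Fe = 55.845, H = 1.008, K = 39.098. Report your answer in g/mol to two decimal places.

464.56 g/mol

Mg: 1.50 × 24.305 = 36.4575
Fe: 1.50 × 55.845 = 83.7675
K: 1 × 39.098 = 39.0980
Al: 1 × 26.982 = 26.9820
Si: 3 × 28.085 = 84.2550
O: 12 × 15.999 = 191.9880
H: 2 × 1.008 = 2.0160
Summing the contributions gives the formula mass.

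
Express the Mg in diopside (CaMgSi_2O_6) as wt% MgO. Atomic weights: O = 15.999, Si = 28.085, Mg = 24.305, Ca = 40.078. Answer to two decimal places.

18.61 wt%

Formula mass = 216.547 g/mol.
1 Mg → 1.0000 mol MgO per formula unit; M(MgO) = 40.304, so MgO mass = 40.304 g.
40.304/216.547 × 100 = 18.61 wt%.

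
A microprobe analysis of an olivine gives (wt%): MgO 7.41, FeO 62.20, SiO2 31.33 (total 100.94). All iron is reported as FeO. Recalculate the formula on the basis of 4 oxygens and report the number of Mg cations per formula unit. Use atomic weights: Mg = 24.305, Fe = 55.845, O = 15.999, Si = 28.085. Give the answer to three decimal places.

0.351 Mg apfu

MgO (M=40.304): mol = 0.18385; Mg = 0.18385, O = 0.18385.
FeO (M=71.844): mol = 0.86576; Fe = 0.86576, O = 0.86576.
SiO2 (M=60.083): mol = 0.52145; Si = 0.52145, O = 1.04290.
ΣO = 2.09251; factor = 4/ΣO = 1.91158.
Mg apfu = 0.18385 × 1.91158 = 0.351.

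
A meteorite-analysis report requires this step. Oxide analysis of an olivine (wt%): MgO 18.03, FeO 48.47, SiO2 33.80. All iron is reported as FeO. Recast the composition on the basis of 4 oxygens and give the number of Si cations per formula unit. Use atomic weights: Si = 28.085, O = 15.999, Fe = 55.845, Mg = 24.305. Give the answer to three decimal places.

1.001 Si apfu

MgO: 18.03/40.304 = 0.44735 mol → 0.44735 mol Mg, 0.44735 mol O.
FeO: 48.47/71.844 = 0.67466 mol → 0.67466 mol Fe, 0.67466 mol O.
SiO2: 33.80/60.083 = 0.56256 mol → 0.56256 mol Si, 1.12512 mol O.
Total oxygen = 2.24713 mol. Normalization factor = 4/2.24713 = 1.78005.
Si per 4 O = 0.56256 × 1.78005 = 1.001.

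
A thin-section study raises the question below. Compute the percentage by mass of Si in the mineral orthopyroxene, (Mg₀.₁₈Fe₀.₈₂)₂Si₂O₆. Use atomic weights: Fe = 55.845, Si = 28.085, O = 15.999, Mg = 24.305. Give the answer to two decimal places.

22.25 weight percent

Molar mass of (Mg₀.₁₈Fe₀.₈₂)₂Si₂O₆: 0.36×24.305 + 1.64×55.845 + 2×28.085 + 6×15.999 = 252.500 g/mol.
Mass of Si per formula unit: 2 × 28.085 = 56.170 g.
Weight fraction Si = 56.170 / 252.500 = 0.2225.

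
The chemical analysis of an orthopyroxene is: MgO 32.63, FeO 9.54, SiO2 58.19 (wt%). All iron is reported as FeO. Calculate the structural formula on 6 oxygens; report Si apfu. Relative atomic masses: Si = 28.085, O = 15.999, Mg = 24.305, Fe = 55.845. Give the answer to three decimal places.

2.018 Si apfu

MgO (M=40.304): mol = 0.80960; Mg = 0.80960, O = 0.80960.
FeO (M=71.844): mol = 0.13279; Fe = 0.13279, O = 0.13279.
SiO2 (M=60.083): mol = 0.96849; Si = 0.96849, O = 1.93698.
ΣO = 2.87937; factor = 6/ΣO = 2.08379.
Si apfu = 0.96849 × 2.08379 = 2.018.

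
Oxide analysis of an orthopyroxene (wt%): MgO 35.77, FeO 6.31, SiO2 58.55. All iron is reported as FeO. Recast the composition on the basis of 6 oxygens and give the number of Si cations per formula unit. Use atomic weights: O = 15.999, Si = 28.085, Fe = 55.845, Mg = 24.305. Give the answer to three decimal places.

1.999 Si apfu

MgO (M=40.304): mol = 0.88750; Mg = 0.88750, O = 0.88750.
FeO (M=71.844): mol = 0.08783; Fe = 0.08783, O = 0.08783.
SiO2 (M=60.083): mol = 0.97449; Si = 0.97449, O = 1.94898.
ΣO = 2.92431; factor = 6/ΣO = 2.05177.
Si apfu = 0.97449 × 2.05177 = 1.999.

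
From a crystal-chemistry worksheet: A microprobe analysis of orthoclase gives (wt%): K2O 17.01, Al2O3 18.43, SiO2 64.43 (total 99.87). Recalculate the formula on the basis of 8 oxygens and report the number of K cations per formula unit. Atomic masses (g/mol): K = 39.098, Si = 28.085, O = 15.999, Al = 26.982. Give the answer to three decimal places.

K2O: 17.01/94.195 = 0.18058 mol → 0.36116 mol K, 0.18058 mol O.
Al2O3: 18.43/101.961 = 0.18076 mol → 0.36152 mol Al, 0.54228 mol O.
SiO2: 64.43/60.083 = 1.07235 mol → 1.07235 mol Si, 2.14470 mol O.
Total oxygen = 2.86756 mol. Normalization factor = 8/2.86756 = 2.78983.
K per 8 O = 0.36116 × 2.78983 = 1.008.

1.008 K apfu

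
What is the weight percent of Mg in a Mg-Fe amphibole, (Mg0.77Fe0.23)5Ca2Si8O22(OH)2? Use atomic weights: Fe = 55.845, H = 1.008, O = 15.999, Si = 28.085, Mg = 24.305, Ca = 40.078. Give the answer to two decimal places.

11.03 mass %

M((Mg0.77Fe0.23)5Ca2Si8O22(OH)2) = 848.624 g/mol.
Mg contributes 3.85 × 24.305 = 93.574 g per mole.
93.574/848.624 = 0.1103 → 11.03%.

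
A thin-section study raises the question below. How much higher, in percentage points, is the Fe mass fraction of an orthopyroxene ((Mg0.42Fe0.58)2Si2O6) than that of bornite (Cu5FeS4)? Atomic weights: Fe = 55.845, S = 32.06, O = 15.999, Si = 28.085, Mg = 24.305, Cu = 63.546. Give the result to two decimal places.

16.16 percentage points

M((Mg0.42Fe0.58)2Si2O6) = 237.360 g/mol, so wt% Fe = 64.780/237.360 × 100 = 27.29%.
M(Cu5FeS4) = 501.815 g/mol, so wt% Fe = 55.845/501.815 × 100 = 11.13%.
27.29 − 11.13 = 16.16 pp.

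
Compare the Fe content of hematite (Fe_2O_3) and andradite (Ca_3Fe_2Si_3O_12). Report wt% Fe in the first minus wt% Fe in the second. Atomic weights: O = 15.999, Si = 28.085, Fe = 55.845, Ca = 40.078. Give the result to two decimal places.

First mineral: 111.690 g Fe in 159.687 g formula = 69.94 wt% Fe.
Second mineral: 111.690 g Fe in 508.167 g formula = 21.98 wt% Fe.
69.94% − 21.98% gives a difference of 47.96 percentage points.

47.96 percentage points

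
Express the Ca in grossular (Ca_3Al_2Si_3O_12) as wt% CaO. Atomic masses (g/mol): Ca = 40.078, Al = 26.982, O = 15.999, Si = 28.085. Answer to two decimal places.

Molar mass of Ca_3Al_2Si_3O_12 = 3·40.078 + 2·26.982 + 3·28.085 + 12·15.999 = 450.441 g/mol.
Each formula unit contains 3 Ca, equivalent to 3/1 = 3.0000 mol CaO.
M(CaO) = 1×40.078 + 1×15.999 = 56.077 g/mol.
Mass of CaO per formula unit = 3.0000 × 56.077 = 168.231 g.
CaO wt% = 168.231 / 450.441 × 100 = 37.35%.

37.35 wt%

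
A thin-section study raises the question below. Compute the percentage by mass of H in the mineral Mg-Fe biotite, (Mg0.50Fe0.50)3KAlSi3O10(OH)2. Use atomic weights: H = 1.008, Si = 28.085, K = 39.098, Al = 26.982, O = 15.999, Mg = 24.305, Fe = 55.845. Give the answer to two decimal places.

0.43 weight percent

Molar mass of (Mg0.50Fe0.50)3KAlSi3O10(OH)2: 1.50·24.305 + 1.50·55.845 + 1·39.098 + 1·26.982 + 3·28.085 + 12·15.999 + 2·1.008 = 464.564 g/mol.
Mass of H per formula unit: 2 × 1.008 = 2.016 g.
Weight fraction H = 2.016 / 464.564 = 0.0043.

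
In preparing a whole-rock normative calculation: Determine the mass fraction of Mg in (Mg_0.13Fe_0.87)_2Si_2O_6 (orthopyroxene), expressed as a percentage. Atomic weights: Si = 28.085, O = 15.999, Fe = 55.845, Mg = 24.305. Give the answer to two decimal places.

Formula mass = 0.26×24.305 + 1.74×55.845 + 2×28.085 + 6×15.999 = 255.654 g/mol, of which 6.319 g is Mg.
So Mg makes up 6.319/255.654 = 0.0247 of the mass, i.e. 2.47%.

2.47 weight percent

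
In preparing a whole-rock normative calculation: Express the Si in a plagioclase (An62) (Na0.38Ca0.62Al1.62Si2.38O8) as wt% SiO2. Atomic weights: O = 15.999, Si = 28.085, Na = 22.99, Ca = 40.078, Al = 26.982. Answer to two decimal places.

M(Na0.38Ca0.62Al1.62Si2.38O8) = 272.130 g/mol; M(SiO2) = 60.083 g/mol.
Moles SiO2 per formula unit = 2.38 Si ÷ 1 = 2.3800.
SiO2 fraction = (2.3800 × 60.083) / 272.130 = 142.998/272.130 = 0.5255.

52.55 wt%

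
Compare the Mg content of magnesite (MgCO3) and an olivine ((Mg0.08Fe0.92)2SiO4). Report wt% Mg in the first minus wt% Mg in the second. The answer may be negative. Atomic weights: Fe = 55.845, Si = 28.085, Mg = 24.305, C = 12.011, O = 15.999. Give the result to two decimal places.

26.87 percentage points

M(MgCO3) = 84.313 g/mol, so wt% Mg = 24.305/84.313 × 100 = 28.83%.
M((Mg0.08Fe0.92)2SiO4) = 198.725 g/mol, so wt% Mg = 3.889/198.725 × 100 = 1.96%.
28.83 − 1.96 = 26.87 pp.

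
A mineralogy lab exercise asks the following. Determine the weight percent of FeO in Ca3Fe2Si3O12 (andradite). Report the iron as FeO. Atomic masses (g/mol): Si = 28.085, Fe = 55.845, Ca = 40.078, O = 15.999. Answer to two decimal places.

Molar mass of Ca3Fe2Si3O12 = 3×40.078 + 2×55.845 + 3×28.085 + 12×15.999 = 508.167 g/mol.
Each formula unit contains 2 Fe, equivalent to 2/1 = 2.0000 mol FeO.
M(FeO) = 1×55.845 + 1×15.999 = 71.844 g/mol.
Mass of FeO per formula unit = 2.0000 × 71.844 = 143.688 g.
FeO wt% = 143.688 / 508.167 × 100 = 28.28%.

28.28 wt%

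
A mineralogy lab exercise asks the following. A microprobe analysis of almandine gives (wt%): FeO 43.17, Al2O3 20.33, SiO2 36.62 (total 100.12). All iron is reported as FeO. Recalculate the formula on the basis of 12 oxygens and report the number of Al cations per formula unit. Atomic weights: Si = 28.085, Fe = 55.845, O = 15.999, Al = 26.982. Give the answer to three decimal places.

43.17 wt% FeO ÷ 71.844 g/mol = 0.60089 mol, giving 0.60089 Fe and 0.60089 O.
20.33 wt% Al2O3 ÷ 101.961 g/mol = 0.19939 mol, giving 0.39878 Al and 0.59817 O.
36.62 wt% SiO2 ÷ 60.083 g/mol = 0.60949 mol, giving 0.60949 Si and 1.21898 O.
Oxygen sums to 2.41804; scaling by 12/2.41804 = 4.96270 puts the formula on 12 O.
Al: 0.39878 × 4.96270 = 1.979 atoms per formula unit.

1.979 Al apfu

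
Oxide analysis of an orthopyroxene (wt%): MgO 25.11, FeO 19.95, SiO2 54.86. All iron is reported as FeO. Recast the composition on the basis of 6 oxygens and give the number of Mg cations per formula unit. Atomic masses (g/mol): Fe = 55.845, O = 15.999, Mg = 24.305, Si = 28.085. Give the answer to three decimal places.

1.371 Mg apfu

MgO (M=40.304): mol = 0.62302; Mg = 0.62302, O = 0.62302.
FeO (M=71.844): mol = 0.27768; Fe = 0.27768, O = 0.27768.
SiO2 (M=60.083): mol = 0.91307; Si = 0.91307, O = 1.82614.
ΣO = 2.72684; factor = 6/ΣO = 2.20035.
Mg apfu = 0.62302 × 2.20035 = 1.371.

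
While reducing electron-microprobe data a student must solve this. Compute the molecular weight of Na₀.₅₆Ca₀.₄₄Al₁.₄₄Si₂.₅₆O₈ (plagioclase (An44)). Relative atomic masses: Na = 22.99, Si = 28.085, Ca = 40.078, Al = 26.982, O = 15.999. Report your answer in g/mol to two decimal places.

269.25 g/mol

Na: 0.56 × 22.99 = 12.8744
Ca: 0.44 × 40.078 = 17.6343
Al: 1.44 × 26.982 = 38.8541
Si: 2.56 × 28.085 = 71.8976
O: 8 × 15.999 = 127.9920
Summing the contributions gives the formula mass.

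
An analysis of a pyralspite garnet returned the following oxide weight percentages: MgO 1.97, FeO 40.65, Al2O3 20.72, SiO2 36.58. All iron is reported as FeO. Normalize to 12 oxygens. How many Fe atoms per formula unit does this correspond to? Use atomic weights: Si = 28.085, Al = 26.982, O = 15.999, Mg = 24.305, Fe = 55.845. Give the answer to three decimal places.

2.780 Fe apfu

1.97 wt% MgO ÷ 40.304 g/mol = 0.04888 mol, giving 0.04888 Mg and 0.04888 O.
40.65 wt% FeO ÷ 71.844 g/mol = 0.56581 mol, giving 0.56581 Fe and 0.56581 O.
20.72 wt% Al2O3 ÷ 101.961 g/mol = 0.20321 mol, giving 0.40642 Al and 0.60963 O.
36.58 wt% SiO2 ÷ 60.083 g/mol = 0.60882 mol, giving 0.60882 Si and 1.21764 O.
Oxygen sums to 2.44196; scaling by 12/2.44196 = 4.91409 puts the formula on 12 O.
Fe: 0.56581 × 4.91409 = 2.780 atoms per formula unit.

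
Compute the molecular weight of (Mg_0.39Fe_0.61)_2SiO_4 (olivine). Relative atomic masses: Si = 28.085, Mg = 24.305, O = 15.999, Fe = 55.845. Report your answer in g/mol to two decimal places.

The formula mass is the sum 0.78×24.305 + 1.22×55.845 + 1×28.085 + 4×15.999.

179.17 g/mol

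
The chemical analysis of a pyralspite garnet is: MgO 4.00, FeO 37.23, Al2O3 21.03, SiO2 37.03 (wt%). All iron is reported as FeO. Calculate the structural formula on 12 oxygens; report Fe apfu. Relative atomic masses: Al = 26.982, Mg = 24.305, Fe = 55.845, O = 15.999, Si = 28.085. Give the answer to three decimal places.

4.00 wt% MgO ÷ 40.304 g/mol = 0.09925 mol, giving 0.09925 Mg and 0.09925 O.
37.23 wt% FeO ÷ 71.844 g/mol = 0.51821 mol, giving 0.51821 Fe and 0.51821 O.
21.03 wt% Al2O3 ÷ 101.961 g/mol = 0.20626 mol, giving 0.41252 Al and 0.61878 O.
37.03 wt% SiO2 ÷ 60.083 g/mol = 0.61631 mol, giving 0.61631 Si and 1.23262 O.
Oxygen sums to 2.46886; scaling by 12/2.46886 = 4.86054 puts the formula on 12 O.
Fe: 0.51821 × 4.86054 = 2.519 atoms per formula unit.

2.519 Fe apfu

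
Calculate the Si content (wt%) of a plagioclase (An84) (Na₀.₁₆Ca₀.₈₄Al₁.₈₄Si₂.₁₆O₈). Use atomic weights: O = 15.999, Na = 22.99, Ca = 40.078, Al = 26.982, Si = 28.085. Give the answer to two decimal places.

M(Na₀.₁₆Ca₀.₈₄Al₁.₈₄Si₂.₁₆O₈) = 275.646 g/mol.
Si contributes 2.16 × 28.085 = 60.664 g per mole.
60.664/275.646 = 0.2201 → 22.01%.

22.01 wt%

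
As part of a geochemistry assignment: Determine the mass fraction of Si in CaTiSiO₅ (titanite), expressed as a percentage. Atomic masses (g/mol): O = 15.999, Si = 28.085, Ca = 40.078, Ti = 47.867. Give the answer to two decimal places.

Formula mass = 1×40.078 + 1×47.867 + 1×28.085 + 5×15.999 = 196.025 g/mol, of which 28.085 g is Si.
So Si makes up 28.085/196.025 = 0.1433 of the mass, i.e. 14.33%.

14.33 mass %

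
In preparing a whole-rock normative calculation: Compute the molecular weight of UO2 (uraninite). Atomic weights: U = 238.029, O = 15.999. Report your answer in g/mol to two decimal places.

The formula mass is the sum 1*238.029 + 2*15.999.

270.03 g/mol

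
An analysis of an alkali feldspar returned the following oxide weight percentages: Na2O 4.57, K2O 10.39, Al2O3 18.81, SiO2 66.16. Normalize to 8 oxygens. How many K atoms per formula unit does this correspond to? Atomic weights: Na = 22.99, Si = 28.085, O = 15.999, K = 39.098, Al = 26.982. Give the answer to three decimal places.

4.57 wt% Na2O ÷ 61.979 g/mol = 0.07373 mol, giving 0.14746 Na and 0.07373 O.
10.39 wt% K2O ÷ 94.195 g/mol = 0.11030 mol, giving 0.22060 K and 0.11030 O.
18.81 wt% Al2O3 ÷ 101.961 g/mol = 0.18448 mol, giving 0.36896 Al and 0.55344 O.
66.16 wt% SiO2 ÷ 60.083 g/mol = 1.10114 mol, giving 1.10114 Si and 2.20228 O.
Oxygen sums to 2.93975; scaling by 8/2.93975 = 2.72132 puts the formula on 8 O.
K: 0.22060 × 2.72132 = 0.600 atoms per formula unit.

0.600 K apfu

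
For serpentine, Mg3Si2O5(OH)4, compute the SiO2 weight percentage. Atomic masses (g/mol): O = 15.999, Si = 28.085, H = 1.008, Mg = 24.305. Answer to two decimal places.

43.36 wt%

Formula mass = 277.108 g/mol.
2 Si → 2.0000 mol SiO2 per formula unit; M(SiO2) = 60.083, so SiO2 mass = 120.166 g.
120.166/277.108 × 100 = 43.36 wt%.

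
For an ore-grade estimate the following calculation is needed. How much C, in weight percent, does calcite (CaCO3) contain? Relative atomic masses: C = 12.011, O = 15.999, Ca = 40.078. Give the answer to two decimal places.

Formula mass = 1·40.078 + 1·12.011 + 3·15.999 = 100.086 g/mol, of which 12.011 g is C.
So C makes up 12.011/100.086 = 0.1200 of the mass, i.e. 12.00%.

12.00 weight percent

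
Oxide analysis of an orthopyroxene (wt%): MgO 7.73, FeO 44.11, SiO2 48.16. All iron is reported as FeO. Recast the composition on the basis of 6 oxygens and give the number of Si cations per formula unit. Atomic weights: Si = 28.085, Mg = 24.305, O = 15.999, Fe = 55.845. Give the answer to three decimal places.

1.997 Si apfu

MgO: 7.73/40.304 = 0.19179 mol → 0.19179 mol Mg, 0.19179 mol O.
FeO: 44.11/71.844 = 0.61397 mol → 0.61397 mol Fe, 0.61397 mol O.
SiO2: 48.16/60.083 = 0.80156 mol → 0.80156 mol Si, 1.60312 mol O.
Total oxygen = 2.40888 mol. Normalization factor = 6/2.40888 = 2.49078.
Si per 6 O = 0.80156 × 2.49078 = 1.997.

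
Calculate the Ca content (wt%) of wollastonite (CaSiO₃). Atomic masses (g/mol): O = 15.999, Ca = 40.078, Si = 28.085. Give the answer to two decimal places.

34.50 wt%

M(CaSiO₃) = 116.160 g/mol.
Ca contributes 1 × 40.078 = 40.078 g per mole.
40.078/116.160 = 0.3450 → 34.50%.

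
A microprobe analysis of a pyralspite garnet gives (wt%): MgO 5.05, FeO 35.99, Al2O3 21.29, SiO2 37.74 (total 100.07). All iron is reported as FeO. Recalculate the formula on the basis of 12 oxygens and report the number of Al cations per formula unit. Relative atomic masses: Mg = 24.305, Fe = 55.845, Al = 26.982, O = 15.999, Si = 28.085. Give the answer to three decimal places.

1.997 Al apfu

MgO (M=40.304): mol = 0.12530; Mg = 0.12530, O = 0.12530.
FeO (M=71.844): mol = 0.50095; Fe = 0.50095, O = 0.50095.
Al2O3 (M=101.961): mol = 0.20881; Al = 0.41762, O = 0.62643.
SiO2 (M=60.083): mol = 0.62813; Si = 0.62813, O = 1.25626.
ΣO = 2.50894; factor = 12/ΣO = 4.78290.
Al apfu = 0.41762 × 4.78290 = 1.997.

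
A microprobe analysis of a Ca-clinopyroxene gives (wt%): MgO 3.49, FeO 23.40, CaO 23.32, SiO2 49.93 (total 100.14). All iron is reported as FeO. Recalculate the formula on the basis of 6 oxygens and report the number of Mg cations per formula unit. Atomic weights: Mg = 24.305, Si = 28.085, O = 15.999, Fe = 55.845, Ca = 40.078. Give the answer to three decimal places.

3.49 wt% MgO ÷ 40.304 g/mol = 0.08659 mol, giving 0.08659 Mg and 0.08659 O.
23.40 wt% FeO ÷ 71.844 g/mol = 0.32571 mol, giving 0.32571 Fe and 0.32571 O.
23.32 wt% CaO ÷ 56.077 g/mol = 0.41586 mol, giving 0.41586 Ca and 0.41586 O.
49.93 wt% SiO2 ÷ 60.083 g/mol = 0.83102 mol, giving 0.83102 Si and 1.66204 O.
Oxygen sums to 2.49020; scaling by 6/2.49020 = 2.40945 puts the formula on 6 O.
Mg: 0.08659 × 2.40945 = 0.209 atoms per formula unit.

0.209 Mg apfu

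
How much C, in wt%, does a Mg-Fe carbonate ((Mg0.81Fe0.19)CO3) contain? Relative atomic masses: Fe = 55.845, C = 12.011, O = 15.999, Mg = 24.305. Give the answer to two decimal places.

13.30 wt%

M((Mg0.81Fe0.19)CO3) = 90.306 g/mol.
C contributes 1 × 12.011 = 12.011 g per mole.
12.011/90.306 = 0.1330 → 13.30%.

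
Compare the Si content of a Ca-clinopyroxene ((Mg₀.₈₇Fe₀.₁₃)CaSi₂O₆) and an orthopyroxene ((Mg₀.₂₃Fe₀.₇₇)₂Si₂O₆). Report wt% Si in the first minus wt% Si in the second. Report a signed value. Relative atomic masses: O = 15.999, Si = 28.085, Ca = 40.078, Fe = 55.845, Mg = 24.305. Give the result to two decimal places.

2.93 percentage points

First mineral: 56.170 g Si in 220.647 g formula = 25.46 wt% Si.
Second mineral: 56.170 g Si in 249.346 g formula = 22.53 wt% Si.
25.46% − 22.53% gives a difference of 2.93 percentage points.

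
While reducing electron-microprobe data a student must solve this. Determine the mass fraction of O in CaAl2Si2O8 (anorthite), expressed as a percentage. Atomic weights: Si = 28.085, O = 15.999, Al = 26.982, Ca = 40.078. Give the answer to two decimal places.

46.01 mass %

M(CaAl2Si2O8) = 278.204 g/mol.
O contributes 8 × 15.999 = 127.992 g per mole.
127.992/278.204 = 0.4601 → 46.01%.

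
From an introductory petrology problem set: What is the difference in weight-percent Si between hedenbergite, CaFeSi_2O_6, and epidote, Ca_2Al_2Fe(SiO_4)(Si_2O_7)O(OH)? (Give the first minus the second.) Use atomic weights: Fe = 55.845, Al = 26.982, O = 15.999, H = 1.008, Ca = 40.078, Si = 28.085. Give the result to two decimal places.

M(CaFeSi_2O_6) = 248.087 g/mol, so wt% Si = 56.170/248.087 × 100 = 22.64%.
M(Ca_2Al_2Fe(SiO_4)(Si_2O_7)O(OH)) = 483.215 g/mol, so wt% Si = 84.255/483.215 × 100 = 17.44%.
22.64 − 17.44 = 5.20 pp.

5.20 percentage points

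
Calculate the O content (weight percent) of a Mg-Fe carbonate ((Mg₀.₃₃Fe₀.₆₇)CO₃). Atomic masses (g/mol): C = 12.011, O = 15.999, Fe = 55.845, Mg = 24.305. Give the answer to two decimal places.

45.52 weight percent

Formula mass = 0.33*24.305 + 0.67*55.845 + 1*12.011 + 3*15.999 = 105.445 g/mol, of which 47.997 g is O.
So O makes up 47.997/105.445 = 0.4552 of the mass, i.e. 45.52%.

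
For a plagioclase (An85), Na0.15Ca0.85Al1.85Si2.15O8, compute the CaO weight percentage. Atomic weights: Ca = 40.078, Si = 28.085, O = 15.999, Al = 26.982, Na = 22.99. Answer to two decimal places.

17.28 wt%

Molar mass of Na0.15Ca0.85Al1.85Si2.15O8 = 0.15·22.99 + 0.85·40.078 + 1.85·26.982 + 2.15·28.085 + 8·15.999 = 275.806 g/mol.
Each formula unit contains 0.85 Ca, equivalent to 0.85/1 = 0.8500 mol CaO.
M(CaO) = 1×40.078 + 1×15.999 = 56.077 g/mol.
Mass of CaO per formula unit = 0.8500 × 56.077 = 47.665 g.
CaO wt% = 47.665 / 275.806 × 100 = 17.28%.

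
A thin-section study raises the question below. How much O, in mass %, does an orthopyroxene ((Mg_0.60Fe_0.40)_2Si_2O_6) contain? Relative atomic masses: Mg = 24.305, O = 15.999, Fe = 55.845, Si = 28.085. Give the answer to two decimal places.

42.47 mass %

M((Mg_0.60Fe_0.40)_2Si_2O_6) = 226.006 g/mol.
O contributes 6 × 15.999 = 95.994 g per mole.
95.994/226.006 = 0.4247 → 42.47%.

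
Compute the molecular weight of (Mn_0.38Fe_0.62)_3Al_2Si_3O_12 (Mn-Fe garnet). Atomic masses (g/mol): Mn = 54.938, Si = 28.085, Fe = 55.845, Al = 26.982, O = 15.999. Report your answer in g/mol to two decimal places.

496.71 g/mol

The formula mass is the sum 1.14(54.938) + 1.86(55.845) + 2(26.982) + 3(28.085) + 12(15.999).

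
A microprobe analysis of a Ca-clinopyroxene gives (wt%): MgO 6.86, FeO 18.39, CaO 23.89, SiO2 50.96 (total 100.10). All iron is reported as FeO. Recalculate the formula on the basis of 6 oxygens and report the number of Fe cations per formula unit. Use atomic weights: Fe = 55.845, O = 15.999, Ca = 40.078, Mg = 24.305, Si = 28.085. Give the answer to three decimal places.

MgO: 6.86/40.304 = 0.17021 mol → 0.17021 mol Mg, 0.17021 mol O.
FeO: 18.39/71.844 = 0.25597 mol → 0.25597 mol Fe, 0.25597 mol O.
CaO: 23.89/56.077 = 0.42602 mol → 0.42602 mol Ca, 0.42602 mol O.
SiO2: 50.96/60.083 = 0.84816 mol → 0.84816 mol Si, 1.69632 mol O.
Total oxygen = 2.54852 mol. Normalization factor = 6/2.54852 = 2.35431.
Fe per 6 O = 0.25597 × 2.35431 = 0.603.

0.603 Fe apfu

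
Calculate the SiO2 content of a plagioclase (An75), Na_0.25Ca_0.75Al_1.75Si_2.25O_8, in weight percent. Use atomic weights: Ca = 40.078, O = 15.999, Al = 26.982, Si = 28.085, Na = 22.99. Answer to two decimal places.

49.30 wt%

Formula mass = 274.208 g/mol.
2.25 Si → 2.2500 mol SiO2 per formula unit; M(SiO2) = 60.083, so SiO2 mass = 135.187 g.
135.187/274.208 × 100 = 49.30 wt%.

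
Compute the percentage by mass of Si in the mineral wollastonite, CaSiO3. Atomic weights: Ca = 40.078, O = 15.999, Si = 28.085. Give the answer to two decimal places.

Formula mass = 1·40.078 + 1·28.085 + 3·15.999 = 116.160 g/mol, of which 28.085 g is Si.
So Si makes up 28.085/116.160 = 0.2418 of the mass, i.e. 24.18%.

24.18 weight percent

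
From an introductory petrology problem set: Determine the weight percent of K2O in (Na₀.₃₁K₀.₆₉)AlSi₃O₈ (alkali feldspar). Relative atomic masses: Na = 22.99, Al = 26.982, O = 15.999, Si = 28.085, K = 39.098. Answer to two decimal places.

11.89 wt%

Formula mass = 273.334 g/mol.
0.69 K → 0.3450 mol K2O per formula unit; M(K2O) = 94.195, so K2O mass = 32.497 g.
32.497/273.334 × 100 = 11.89 wt%.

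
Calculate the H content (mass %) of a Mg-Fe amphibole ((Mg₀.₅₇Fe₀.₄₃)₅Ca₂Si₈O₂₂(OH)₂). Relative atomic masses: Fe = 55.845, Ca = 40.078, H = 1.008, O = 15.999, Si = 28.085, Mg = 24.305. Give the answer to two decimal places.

0.23 mass %

Formula mass = 2.85*24.305 + 2.15*55.845 + 2*40.078 + 8*28.085 + 24*15.999 + 2*1.008 = 880.164 g/mol, of which 2.016 g is H.
So H makes up 2.016/880.164 = 0.0023 of the mass, i.e. 0.23%.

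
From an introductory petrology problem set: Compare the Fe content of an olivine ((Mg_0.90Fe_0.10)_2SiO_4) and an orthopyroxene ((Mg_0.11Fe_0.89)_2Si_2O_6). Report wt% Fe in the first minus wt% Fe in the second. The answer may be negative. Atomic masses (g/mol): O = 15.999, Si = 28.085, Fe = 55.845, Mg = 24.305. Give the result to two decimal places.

First mineral: 11.169 g Fe in 146.999 g formula = 7.60 wt% Fe.
Second mineral: 99.404 g Fe in 256.915 g formula = 38.69 wt% Fe.
7.60% − 38.69% gives a difference of -31.09 percentage points.

-31.09 percentage points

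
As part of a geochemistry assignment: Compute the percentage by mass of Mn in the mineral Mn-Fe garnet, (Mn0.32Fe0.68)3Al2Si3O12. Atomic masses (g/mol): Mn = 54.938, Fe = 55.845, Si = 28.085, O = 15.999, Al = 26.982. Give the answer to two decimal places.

10.61 weight percent

Formula mass = 0.96×54.938 + 2.04×55.845 + 2×26.982 + 3×28.085 + 12×15.999 = 496.871 g/mol, of which 52.740 g is Mn.
So Mn makes up 52.740/496.871 = 0.1061 of the mass, i.e. 10.61%.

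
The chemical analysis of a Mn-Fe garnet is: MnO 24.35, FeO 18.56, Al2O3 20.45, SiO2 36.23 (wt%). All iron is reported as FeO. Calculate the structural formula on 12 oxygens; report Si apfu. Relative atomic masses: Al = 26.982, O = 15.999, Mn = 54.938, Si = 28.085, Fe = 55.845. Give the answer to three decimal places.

MnO: 24.35/70.937 = 0.34326 mol → 0.34326 mol Mn, 0.34326 mol O.
FeO: 18.56/71.844 = 0.25834 mol → 0.25834 mol Fe, 0.25834 mol O.
Al2O3: 20.45/101.961 = 0.20057 mol → 0.40114 mol Al, 0.60171 mol O.
SiO2: 36.23/60.083 = 0.60300 mol → 0.60300 mol Si, 1.20600 mol O.
Total oxygen = 2.40931 mol. Normalization factor = 12/2.40931 = 4.98068.
Si per 12 O = 0.60300 × 4.98068 = 3.003.

3.003 Si apfu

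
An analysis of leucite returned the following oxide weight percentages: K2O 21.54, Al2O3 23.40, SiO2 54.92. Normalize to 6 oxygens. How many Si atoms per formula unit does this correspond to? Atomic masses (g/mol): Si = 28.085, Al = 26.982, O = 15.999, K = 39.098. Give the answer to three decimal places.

21.54 wt% K2O ÷ 94.195 g/mol = 0.22867 mol, giving 0.45734 K and 0.22867 O.
23.40 wt% Al2O3 ÷ 101.961 g/mol = 0.22950 mol, giving 0.45900 Al and 0.68850 O.
54.92 wt% SiO2 ÷ 60.083 g/mol = 0.91407 mol, giving 0.91407 Si and 1.82814 O.
Oxygen sums to 2.74531; scaling by 6/2.74531 = 2.18555 puts the formula on 6 O.
Si: 0.91407 × 2.18555 = 1.998 atoms per formula unit.

1.998 Si apfu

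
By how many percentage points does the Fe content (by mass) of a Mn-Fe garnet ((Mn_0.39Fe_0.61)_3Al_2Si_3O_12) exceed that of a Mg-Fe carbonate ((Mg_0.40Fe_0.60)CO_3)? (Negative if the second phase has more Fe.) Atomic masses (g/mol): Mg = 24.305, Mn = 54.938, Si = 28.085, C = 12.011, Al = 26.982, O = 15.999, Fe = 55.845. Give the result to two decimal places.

M((Mn_0.39Fe_0.61)_3Al_2Si_3O_12) = 496.681 g/mol, so wt% Fe = 102.196/496.681 × 100 = 20.58%.
M((Mg_0.40Fe_0.60)CO_3) = 103.237 g/mol, so wt% Fe = 33.507/103.237 × 100 = 32.46%.
20.58 − 32.46 = -11.88 pp.

-11.88 percentage points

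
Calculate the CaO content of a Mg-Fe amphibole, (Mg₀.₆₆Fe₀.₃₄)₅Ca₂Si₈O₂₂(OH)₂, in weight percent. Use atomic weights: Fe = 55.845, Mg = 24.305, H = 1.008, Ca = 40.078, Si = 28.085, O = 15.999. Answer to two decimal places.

12.95 wt%

Formula mass = 865.971 g/mol.
2 Ca → 2.0000 mol CaO per formula unit; M(CaO) = 56.077, so CaO mass = 112.154 g.
112.154/865.971 × 100 = 12.95 wt%.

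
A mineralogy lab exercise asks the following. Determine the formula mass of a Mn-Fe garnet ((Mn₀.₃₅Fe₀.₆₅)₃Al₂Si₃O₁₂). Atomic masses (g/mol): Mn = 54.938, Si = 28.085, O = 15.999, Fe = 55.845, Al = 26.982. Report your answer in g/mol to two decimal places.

The formula mass is the sum 1.05(54.938) + 1.95(55.845) + 2(26.982) + 3(28.085) + 12(15.999).

496.79 g/mol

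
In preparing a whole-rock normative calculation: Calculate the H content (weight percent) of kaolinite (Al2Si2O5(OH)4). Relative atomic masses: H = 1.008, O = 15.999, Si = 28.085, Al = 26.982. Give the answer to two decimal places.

Molar mass of Al2Si2O5(OH)4: 2×26.982 + 2×28.085 + 9×15.999 + 4×1.008 = 258.157 g/mol.
Mass of H per formula unit: 4 × 1.008 = 4.032 g.
Weight fraction H = 4.032 / 258.157 = 0.0156.

1.56 weight percent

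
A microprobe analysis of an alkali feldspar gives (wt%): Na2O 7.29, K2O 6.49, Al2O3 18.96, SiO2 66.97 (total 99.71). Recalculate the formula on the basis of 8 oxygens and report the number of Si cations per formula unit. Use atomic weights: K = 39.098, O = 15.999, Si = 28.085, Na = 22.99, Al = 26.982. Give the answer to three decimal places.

Na2O: 7.29/61.979 = 0.11762 mol → 0.23524 mol Na, 0.11762 mol O.
K2O: 6.49/94.195 = 0.06890 mol → 0.13780 mol K, 0.06890 mol O.
Al2O3: 18.96/101.961 = 0.18595 mol → 0.37190 mol Al, 0.55785 mol O.
SiO2: 66.97/60.083 = 1.11462 mol → 1.11462 mol Si, 2.22924 mol O.
Total oxygen = 2.97361 mol. Normalization factor = 8/2.97361 = 2.69033.
Si per 8 O = 1.11462 × 2.69033 = 2.999.

2.999 Si apfu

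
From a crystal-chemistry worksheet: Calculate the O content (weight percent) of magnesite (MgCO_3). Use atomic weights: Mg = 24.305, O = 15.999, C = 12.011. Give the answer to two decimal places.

Molar mass of MgCO_3: 1×24.305 + 1×12.011 + 3×15.999 = 84.313 g/mol.
Mass of O per formula unit: 3 × 15.999 = 47.997 g.
Weight fraction O = 47.997 / 84.313 = 0.5693.

56.93 weight percent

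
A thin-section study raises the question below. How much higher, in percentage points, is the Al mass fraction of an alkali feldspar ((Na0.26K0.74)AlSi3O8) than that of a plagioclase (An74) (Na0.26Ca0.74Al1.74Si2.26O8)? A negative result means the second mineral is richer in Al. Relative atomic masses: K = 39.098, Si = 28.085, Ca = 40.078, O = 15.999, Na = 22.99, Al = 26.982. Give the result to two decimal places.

M((Na0.26K0.74)AlSi3O8) = 274.139 g/mol, so wt% Al = 26.982/274.139 × 100 = 9.84%.
M(Na0.26Ca0.74Al1.74Si2.26O8) = 274.048 g/mol, so wt% Al = 46.949/274.048 × 100 = 17.13%.
9.84 − 17.13 = -7.29 pp.

-7.29 percentage points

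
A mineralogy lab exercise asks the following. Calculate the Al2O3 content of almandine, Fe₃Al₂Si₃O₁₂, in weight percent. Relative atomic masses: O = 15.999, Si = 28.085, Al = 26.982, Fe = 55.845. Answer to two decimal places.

20.48 wt%

Formula mass = 497.742 g/mol.
2 Al → 1.0000 mol Al2O3 per formula unit; M(Al2O3) = 101.961, so Al2O3 mass = 101.961 g.
101.961/497.742 × 100 = 20.48 wt%.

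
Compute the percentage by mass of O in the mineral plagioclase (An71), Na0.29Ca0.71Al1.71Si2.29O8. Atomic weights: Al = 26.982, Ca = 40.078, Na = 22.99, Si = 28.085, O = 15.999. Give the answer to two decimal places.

M(Na0.29Ca0.71Al1.71Si2.29O8) = 273.568 g/mol.
O contributes 8 × 15.999 = 127.992 g per mole.
127.992/273.568 = 0.4679 → 46.79%.

46.79 wt%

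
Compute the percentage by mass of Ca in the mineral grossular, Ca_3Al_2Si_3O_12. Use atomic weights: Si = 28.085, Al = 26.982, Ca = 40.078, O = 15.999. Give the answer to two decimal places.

Molar mass of Ca_3Al_2Si_3O_12: 3*40.078 + 2*26.982 + 3*28.085 + 12*15.999 = 450.441 g/mol.
Mass of Ca per formula unit: 3 × 40.078 = 120.234 g.
Weight fraction Ca = 120.234 / 450.441 = 0.2669.

26.69 mass %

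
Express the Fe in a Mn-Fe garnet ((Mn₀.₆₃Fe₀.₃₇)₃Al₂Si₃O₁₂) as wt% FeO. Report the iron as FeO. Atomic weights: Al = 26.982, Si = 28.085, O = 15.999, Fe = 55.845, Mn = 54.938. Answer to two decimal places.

16.08 wt%

Formula mass = 496.028 g/mol.
1.11 Fe → 1.1100 mol FeO per formula unit; M(FeO) = 71.844, so FeO mass = 79.747 g.
79.747/496.028 × 100 = 16.08 wt%.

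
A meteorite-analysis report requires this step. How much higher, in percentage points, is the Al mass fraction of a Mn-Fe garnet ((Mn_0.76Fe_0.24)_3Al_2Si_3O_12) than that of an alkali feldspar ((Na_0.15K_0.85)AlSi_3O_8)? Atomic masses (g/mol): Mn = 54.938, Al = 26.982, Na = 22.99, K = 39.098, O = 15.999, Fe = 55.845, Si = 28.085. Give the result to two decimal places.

1.11 percentage points

First mineral: 53.964 g Al in 495.674 g formula = 10.89 wt% Al.
Second mineral: 26.982 g Al in 275.911 g formula = 9.78 wt% Al.
10.89% − 9.78% gives a difference of 1.11 percentage points.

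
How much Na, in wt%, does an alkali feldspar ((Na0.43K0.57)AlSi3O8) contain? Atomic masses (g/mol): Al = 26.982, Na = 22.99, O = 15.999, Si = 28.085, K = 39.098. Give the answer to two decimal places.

3.64 wt%

Formula mass = 0.43×22.99 + 0.57×39.098 + 1×26.982 + 3×28.085 + 8×15.999 = 271.401 g/mol, of which 9.886 g is Na.
So Na makes up 9.886/271.401 = 0.0364 of the mass, i.e. 3.64%.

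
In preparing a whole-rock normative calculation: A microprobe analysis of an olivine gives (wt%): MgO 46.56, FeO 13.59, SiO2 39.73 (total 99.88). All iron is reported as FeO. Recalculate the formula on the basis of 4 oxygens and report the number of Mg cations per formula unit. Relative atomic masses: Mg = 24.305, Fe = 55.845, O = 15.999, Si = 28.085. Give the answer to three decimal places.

1.733 Mg apfu

46.56 wt% MgO ÷ 40.304 g/mol = 1.15522 mol, giving 1.15522 Mg and 1.15522 O.
13.59 wt% FeO ÷ 71.844 g/mol = 0.18916 mol, giving 0.18916 Fe and 0.18916 O.
39.73 wt% SiO2 ÷ 60.083 g/mol = 0.66125 mol, giving 0.66125 Si and 1.32250 O.
Oxygen sums to 2.66688; scaling by 4/2.66688 = 1.49988 puts the formula on 4 O.
Mg: 1.15522 × 1.49988 = 1.733 atoms per formula unit.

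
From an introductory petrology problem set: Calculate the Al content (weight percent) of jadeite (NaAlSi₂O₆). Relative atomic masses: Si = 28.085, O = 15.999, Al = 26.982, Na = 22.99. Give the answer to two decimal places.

13.35 weight percent

Formula mass = 1*22.99 + 1*26.982 + 2*28.085 + 6*15.999 = 202.136 g/mol, of which 26.982 g is Al.
So Al makes up 26.982/202.136 = 0.1335 of the mass, i.e. 13.35%.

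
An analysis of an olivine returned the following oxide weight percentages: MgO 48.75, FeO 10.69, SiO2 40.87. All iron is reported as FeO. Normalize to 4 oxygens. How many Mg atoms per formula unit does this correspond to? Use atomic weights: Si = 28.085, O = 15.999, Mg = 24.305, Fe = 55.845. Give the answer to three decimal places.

48.75 wt% MgO ÷ 40.304 g/mol = 1.20956 mol, giving 1.20956 Mg and 1.20956 O.
10.69 wt% FeO ÷ 71.844 g/mol = 0.14879 mol, giving 0.14879 Fe and 0.14879 O.
40.87 wt% SiO2 ÷ 60.083 g/mol = 0.68023 mol, giving 0.68023 Si and 1.36046 O.
Oxygen sums to 2.71881; scaling by 4/2.71881 = 1.47123 puts the formula on 4 O.
Mg: 1.20956 × 1.47123 = 1.780 atoms per formula unit.

1.780 Mg apfu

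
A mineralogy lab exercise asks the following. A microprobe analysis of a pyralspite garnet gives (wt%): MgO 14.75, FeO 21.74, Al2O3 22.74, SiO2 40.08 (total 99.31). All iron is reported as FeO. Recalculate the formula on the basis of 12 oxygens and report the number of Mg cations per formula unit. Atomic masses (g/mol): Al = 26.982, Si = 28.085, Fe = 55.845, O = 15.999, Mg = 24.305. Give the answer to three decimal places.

1.644 Mg apfu

MgO (M=40.304): mol = 0.36597; Mg = 0.36597, O = 0.36597.
FeO (M=71.844): mol = 0.30260; Fe = 0.30260, O = 0.30260.
Al2O3 (M=101.961): mol = 0.22303; Al = 0.44606, O = 0.66909.
SiO2 (M=60.083): mol = 0.66708; Si = 0.66708, O = 1.33416.
ΣO = 2.67182; factor = 12/ΣO = 4.49132.
Mg apfu = 0.36597 × 4.49132 = 1.644.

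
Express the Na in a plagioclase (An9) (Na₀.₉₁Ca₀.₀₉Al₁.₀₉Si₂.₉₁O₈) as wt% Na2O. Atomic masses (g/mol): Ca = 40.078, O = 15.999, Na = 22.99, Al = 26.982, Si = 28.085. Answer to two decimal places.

10.70 wt%

Formula mass = 263.658 g/mol.
0.91 Na → 0.4550 mol Na2O per formula unit; M(Na2O) = 61.979, so Na2O mass = 28.200 g.
28.200/263.658 × 100 = 10.70 wt%.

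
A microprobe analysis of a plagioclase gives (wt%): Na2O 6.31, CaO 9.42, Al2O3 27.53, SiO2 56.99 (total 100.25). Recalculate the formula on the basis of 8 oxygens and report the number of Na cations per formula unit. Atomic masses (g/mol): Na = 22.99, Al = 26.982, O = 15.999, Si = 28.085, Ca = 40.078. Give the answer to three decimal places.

Na2O: 6.31/61.979 = 0.10181 mol → 0.20362 mol Na, 0.10181 mol O.
CaO: 9.42/56.077 = 0.16798 mol → 0.16798 mol Ca, 0.16798 mol O.
Al2O3: 27.53/101.961 = 0.27001 mol → 0.54002 mol Al, 0.81003 mol O.
SiO2: 56.99/60.083 = 0.94852 mol → 0.94852 mol Si, 1.89704 mol O.
Total oxygen = 2.97686 mol. Normalization factor = 8/2.97686 = 2.68740.
Na per 8 O = 0.20362 × 2.68740 = 0.547.

0.547 Na apfu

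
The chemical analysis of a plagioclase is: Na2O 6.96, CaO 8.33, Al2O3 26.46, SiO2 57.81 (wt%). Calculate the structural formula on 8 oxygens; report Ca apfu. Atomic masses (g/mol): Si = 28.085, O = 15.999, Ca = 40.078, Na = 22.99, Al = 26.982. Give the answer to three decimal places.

Na2O: 6.96/61.979 = 0.11230 mol → 0.22460 mol Na, 0.11230 mol O.
CaO: 8.33/56.077 = 0.14855 mol → 0.14855 mol Ca, 0.14855 mol O.
Al2O3: 26.46/101.961 = 0.25951 mol → 0.51902 mol Al, 0.77853 mol O.
SiO2: 57.81/60.083 = 0.96217 mol → 0.96217 mol Si, 1.92434 mol O.
Total oxygen = 2.96372 mol. Normalization factor = 8/2.96372 = 2.69931.
Ca per 8 O = 0.14855 × 2.69931 = 0.401.

0.401 Ca apfu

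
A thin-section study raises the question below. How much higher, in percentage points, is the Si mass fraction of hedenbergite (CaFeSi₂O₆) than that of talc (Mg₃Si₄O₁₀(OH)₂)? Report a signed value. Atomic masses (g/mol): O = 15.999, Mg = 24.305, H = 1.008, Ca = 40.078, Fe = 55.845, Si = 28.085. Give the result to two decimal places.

-6.98 percentage points

First mineral: 56.170 g Si in 248.087 g formula = 22.64 wt% Si.
Second mineral: 112.340 g Si in 379.259 g formula = 29.62 wt% Si.
22.64% − 29.62% gives a difference of -6.98 percentage points.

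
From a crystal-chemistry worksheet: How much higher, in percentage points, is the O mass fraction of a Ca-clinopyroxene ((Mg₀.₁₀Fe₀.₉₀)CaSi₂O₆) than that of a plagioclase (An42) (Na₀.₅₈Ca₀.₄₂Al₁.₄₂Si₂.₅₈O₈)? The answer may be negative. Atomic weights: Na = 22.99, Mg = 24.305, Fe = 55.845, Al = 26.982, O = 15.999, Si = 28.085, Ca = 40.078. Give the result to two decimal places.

First mineral: 95.994 g O in 244.933 g formula = 39.19 wt% O.
Second mineral: 127.992 g O in 268.933 g formula = 47.59 wt% O.
39.19% − 47.59% gives a difference of -8.40 percentage points.

-8.40 percentage points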